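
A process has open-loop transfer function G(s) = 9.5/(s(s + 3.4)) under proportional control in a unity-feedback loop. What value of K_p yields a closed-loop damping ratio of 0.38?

K_p = 2.11

Closed-loop characteristic equation: s² + 3.4s + K_p·9.5 = 0.
So ω_n = √(9.5K_p) and 2ζω_n = 3.4, giving ζ = 3.4/(2√(9.5K_p)).
Setting ζ = 0.38: √(9.5K_p) = 3.4/(2·0.38) = 4.474, so K_p = 20.01/9.5 = 2.11.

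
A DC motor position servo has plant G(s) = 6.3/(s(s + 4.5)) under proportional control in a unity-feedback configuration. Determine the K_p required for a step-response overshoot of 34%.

From %OS = 100·exp(−πζ/√(1−ζ²)) = 34%, ζ = −ln(0.34)/√(π²+ln²(0.34)) = 0.3248.
Characteristic equation s² + 4.5s + 6.3K_p = 0 gives ζ = 4.5/(2√(6.3K_p)).
Setting ζ = 0.3248: √(6.3K_p) = 4.5/(2·0.3248) = 6.928, so K_p = 47.99/6.3 = 7.62.

K_p = 7.62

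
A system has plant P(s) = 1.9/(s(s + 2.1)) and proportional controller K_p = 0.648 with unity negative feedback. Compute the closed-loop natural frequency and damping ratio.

ω_n = 1.11 rad/s, ζ = 0.946

The closed-loop denominator is s(s+2.1) + 0.648·1.9 = s² + 2.1s + 1.231.
Matching s² + 2ζω_n s + ω_n²: ω_n = √1.231 = 1.11 rad/s and 2ζω_n = 2.1, so ζ = 2.1/(2·1.11) = 0.946.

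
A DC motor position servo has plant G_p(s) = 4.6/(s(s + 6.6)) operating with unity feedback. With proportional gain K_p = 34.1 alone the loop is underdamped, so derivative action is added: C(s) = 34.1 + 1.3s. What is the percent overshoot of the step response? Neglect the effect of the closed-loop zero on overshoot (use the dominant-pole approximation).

16.1%

Forward path: (34.1 + 1.3s)·4.6/(s(s+6.6)). The closed-loop characteristic equation is s² + (6.6 + 4.6·1.3)s + 4.6·34.1 = 0.
That is s² + 12.58s + 156.9 = 0, so ω_n = 12.52 rad/s and ζ = 12.58/(2·12.52) = 0.5022.
%OS = 100·exp(−πζ/√(1−ζ²)) = 16.1%.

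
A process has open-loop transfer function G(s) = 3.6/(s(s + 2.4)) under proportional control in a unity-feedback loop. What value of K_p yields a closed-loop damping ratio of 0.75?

K_p = 0.711

Closed-loop characteristic equation: s² + 2.4s + K_p·3.6 = 0.
So ω_n = √(3.6K_p) and 2ζω_n = 2.4, giving ζ = 2.4/(2√(3.6K_p)).
Setting ζ = 0.75: √(3.6K_p) = 2.4/(2·0.75) = 1.6, so K_p = 2.56/3.6 = 0.711.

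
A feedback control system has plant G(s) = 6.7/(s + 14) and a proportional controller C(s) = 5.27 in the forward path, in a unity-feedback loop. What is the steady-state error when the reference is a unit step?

The loop is type 0. Static position error constant K_pos = C(0)·G(0) = 5.27·0.4786 = 2.522.
Steady-state error to a unit step: e_ss = 1/(1+K_pos) = 1/3.522 = 0.284.

0.284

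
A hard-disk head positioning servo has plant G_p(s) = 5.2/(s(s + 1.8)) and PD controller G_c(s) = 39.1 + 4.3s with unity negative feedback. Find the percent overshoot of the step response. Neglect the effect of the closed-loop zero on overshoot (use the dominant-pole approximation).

0.667%

Forward path: (39.1 + 4.3s)·5.2/(s(s+1.8)). The closed-loop characteristic equation is s² + (1.8 + 5.2·4.3)s + 5.2·39.1 = 0.
That is s² + 24.16s + 203.3 = 0, so ω_n = 14.26 rad/s and ζ = 24.16/(2·14.26) = 0.8472.
%OS = 100·exp(−πζ/√(1−ζ²)) = 0.667%.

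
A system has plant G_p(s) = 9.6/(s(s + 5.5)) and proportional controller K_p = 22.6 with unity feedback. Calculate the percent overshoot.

The closed-loop denominator s² + 5.5s + 217 gives ω_n = √217 = 14.73 and ζ = 5.5/(2ω_n) = 0.1867.
%OS = 100·exp(−πζ/√(1−ζ²)) = 100·exp(−π·0.1867/√0.9651) = 55%.

55%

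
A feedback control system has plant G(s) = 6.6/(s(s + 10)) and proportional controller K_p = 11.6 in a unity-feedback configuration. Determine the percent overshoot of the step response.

Closed-loop characteristic equation: s² + 10s + 76.56 = 0, so ω_n = 8.75 rad/s and ζ = 10/(2·8.75) = 0.5714.
%OS = 100·exp(−πζ/√(1−ζ²)) = 100·exp(−π·0.5714/√0.6735) = 11.2%.

11.2%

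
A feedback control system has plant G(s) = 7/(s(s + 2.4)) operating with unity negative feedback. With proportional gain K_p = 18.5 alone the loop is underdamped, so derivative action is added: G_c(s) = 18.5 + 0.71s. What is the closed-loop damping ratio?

ζ = 0.324

Forward path: (18.5 + 0.71s)·7/(s(s+2.4)). The closed-loop characteristic equation is s² + (2.4 + 7·0.71)s + 7·18.5 = 0.
That is s² + 7.37s + 129.5 = 0, so ω_n = 11.38 rad/s and ζ = 7.37/(2·11.38) = 0.3238.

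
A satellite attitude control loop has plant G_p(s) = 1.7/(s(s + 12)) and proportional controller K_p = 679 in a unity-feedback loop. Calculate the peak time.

The closed-loop denominator s² + 12s + 1154 gives ω_n = √1154 = 33.97 and ζ = 12/(2ω_n) = 0.1766.
Damped frequency ω_d = ω_n√(1−ζ²) = 33.44 rad/s, so peak time T_p = π/ω_d = 0.0939 s.

T_p = 0.0939 s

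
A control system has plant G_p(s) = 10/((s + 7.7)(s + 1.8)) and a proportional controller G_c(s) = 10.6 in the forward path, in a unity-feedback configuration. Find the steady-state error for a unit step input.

0.116

The loop is type 0. Static position error constant K_pos = G_c(0)·G_p(0) = 10.6·0.7215 = 7.648.
Steady-state error to a unit step: e_ss = 1/(1+K_pos) = 1/8.648 = 0.116.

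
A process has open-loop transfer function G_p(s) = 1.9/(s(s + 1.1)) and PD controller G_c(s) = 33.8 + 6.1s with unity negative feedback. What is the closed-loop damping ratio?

ζ = 0.792

Forward path: (33.8 + 6.1s)·1.9/(s(s+1.1)). The closed-loop characteristic equation is s² + (1.1 + 1.9·6.1)s + 1.9·33.8 = 0.
That is s² + 12.69s + 64.22 = 0, so ω_n = 8.014 rad/s and ζ = 12.69/(2·8.014) = 0.7918.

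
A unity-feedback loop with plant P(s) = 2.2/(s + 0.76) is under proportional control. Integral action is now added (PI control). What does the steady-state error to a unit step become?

0

Adding integral action puts a pole at s = 0 in the forward path, raising the system type to 1; a type-1 loop has zero steady-state error to a step.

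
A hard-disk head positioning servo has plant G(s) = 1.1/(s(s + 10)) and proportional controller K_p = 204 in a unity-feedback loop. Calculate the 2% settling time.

From 1 + K_pG(s) = 0: s² + 10s + 224.4 = 0 ⇒ ω_n = 14.98, ζ = 0.3338.
2% settling time T_s ≈ 4/(ζω_n) = 4/5 = 0.8 s.

T_s ≈ 0.8 s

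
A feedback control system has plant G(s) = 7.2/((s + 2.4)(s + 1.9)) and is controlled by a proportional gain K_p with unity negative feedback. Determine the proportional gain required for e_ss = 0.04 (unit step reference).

K_p = 15.2

Steady-state error for a unit step on this type-0 loop is 1/(1 + K_p·G(0)).
G(0) = 1.579. Require 1/(1 + K_p·1.579) = 0.04, so 1 + 1.579·K_p = 25.
K_p = (25 − 1)/1.579 = 15.2.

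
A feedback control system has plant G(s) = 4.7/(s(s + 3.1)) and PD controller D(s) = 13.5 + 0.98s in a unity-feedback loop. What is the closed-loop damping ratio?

Forward path: (13.5 + 0.98s)·4.7/(s(s+3.1)). The closed-loop characteristic equation is s² + (3.1 + 4.7·0.98)s + 4.7·13.5 = 0.
That is s² + 7.706s + 63.45 = 0, so ω_n = 7.966 rad/s and ζ = 7.706/(2·7.966) = 0.4837.

ζ = 0.484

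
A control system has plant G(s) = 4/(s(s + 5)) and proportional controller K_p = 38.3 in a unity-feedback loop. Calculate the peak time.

T_p = 0.259 s

From 1 + K_pG(s) = 0: s² + 5s + 153.2 = 0 ⇒ ω_n = 12.38, ζ = 0.202.
Damped frequency ω_d = ω_n√(1−ζ²) = 12.12 rad/s, so peak time T_p = π/ω_d = 0.259 s.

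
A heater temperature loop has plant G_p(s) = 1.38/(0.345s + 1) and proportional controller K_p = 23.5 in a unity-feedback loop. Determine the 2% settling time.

Closed loop: T(s) = K_p·G_p/(1+K_p·G_p) = 32.43/(0.345s + 1 + 32.43), with pole at s = −(1 + 32.43)/0.345 = −96.9.
τ = 1/96.9 = 0.01032 s, so 2% settling time ≈ 4τ = 0.0413 s.

T_s ≈ 0.0413 s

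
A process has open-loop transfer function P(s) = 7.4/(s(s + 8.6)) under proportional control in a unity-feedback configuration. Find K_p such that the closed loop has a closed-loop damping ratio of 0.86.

K_p = 3.38

Closed-loop characteristic equation: s² + 8.6s + K_p·7.4 = 0.
So ω_n = √(7.4K_p) and 2ζω_n = 8.6, giving ζ = 8.6/(2√(7.4K_p)).
Setting ζ = 0.86: √(7.4K_p) = 8.6/(2·0.86) = 5, so K_p = 25/7.4 = 3.38.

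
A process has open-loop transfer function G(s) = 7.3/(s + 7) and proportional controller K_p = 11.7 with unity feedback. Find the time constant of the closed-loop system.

Closed-loop transfer function: T(s) = K_p·G(s)/(1 + K_p·G(s)) = 85.41/(s + 7 + 85.41) = 85.41/(s + 92.41).
Time constant τ = 1/92.41 = 0.0108 s.

τ = 0.0108 s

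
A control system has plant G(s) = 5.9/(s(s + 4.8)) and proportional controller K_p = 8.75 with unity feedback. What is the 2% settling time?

Closed-loop characteristic equation: s² + 4.8s + 51.62 = 0, so ω_n = 7.185 rad/s and ζ = 4.8/(2·7.185) = 0.334.
2% settling time T_s ≈ 4/(ζω_n) = 4/2.4 = 1.67 s.

T_s ≈ 1.67 s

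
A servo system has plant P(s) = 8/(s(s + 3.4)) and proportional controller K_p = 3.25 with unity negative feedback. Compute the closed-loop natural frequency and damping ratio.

With unity feedback the closed-loop characteristic equation is s² + 3.4s + 3.25·8 = s² + 3.4s + 26 = 0.
Matching s² + 2ζω_n s + ω_n²: ω_n = √26 = 5.099 rad/s and 2ζω_n = 3.4, so ζ = 3.4/(2·5.099) = 0.333.

ω_n = 5.1 rad/s, ζ = 0.333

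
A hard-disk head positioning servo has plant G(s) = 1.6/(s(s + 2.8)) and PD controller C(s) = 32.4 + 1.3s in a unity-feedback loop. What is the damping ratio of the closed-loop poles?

ζ = 0.339

Forward path: (32.4 + 1.3s)·1.6/(s(s+2.8)). The closed-loop characteristic equation is s² + (2.8 + 1.6·1.3)s + 1.6·32.4 = 0.
That is s² + 4.88s + 51.84 = 0, so ω_n = 7.2 rad/s and ζ = 4.88/(2·7.2) = 0.3389.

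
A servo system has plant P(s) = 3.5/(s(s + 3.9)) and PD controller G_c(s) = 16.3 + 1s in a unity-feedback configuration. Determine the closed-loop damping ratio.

ζ = 0.49

Forward path: (16.3 + 1s)·3.5/(s(s+3.9)). The closed-loop characteristic equation is s² + (3.9 + 3.5·1)s + 3.5·16.3 = 0.
That is s² + 7.4s + 57.05 = 0, so ω_n = 7.553 rad/s and ζ = 7.4/(2·7.553) = 0.4899.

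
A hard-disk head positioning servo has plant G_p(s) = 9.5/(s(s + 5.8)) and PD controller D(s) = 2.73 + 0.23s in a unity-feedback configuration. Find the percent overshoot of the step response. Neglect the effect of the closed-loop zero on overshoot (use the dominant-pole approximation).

Forward path: (2.73 + 0.23s)·9.5/(s(s+5.8)). The closed-loop characteristic equation is s² + (5.8 + 9.5·0.23)s + 9.5·2.73 = 0.
That is s² + 7.985s + 25.93 = 0, so ω_n = 5.093 rad/s and ζ = 7.985/(2·5.093) = 0.784.
%OS = 100·exp(−πζ/√(1−ζ²)) = 1.89%.

1.89%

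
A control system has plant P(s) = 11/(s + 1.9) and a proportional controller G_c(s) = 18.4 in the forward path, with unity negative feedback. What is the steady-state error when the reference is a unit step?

0.0093

The loop is type 0. Static position error constant K_pos = G_c(0)·P(0) = 18.4·5.789 = 106.5.
Steady-state error to a unit step: e_ss = 1/(1+K_pos) = 1/107.5 = 0.0093.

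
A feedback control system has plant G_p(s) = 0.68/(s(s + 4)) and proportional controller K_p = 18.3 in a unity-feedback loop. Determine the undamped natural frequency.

With unity feedback the closed-loop characteristic equation is s² + 4s + 18.3·0.68 = s² + 4s + 12.44 = 0.
Matching s² + 2ζω_n s + ω_n²: ω_n = √12.44 = 3.528 rad/s and 2ζω_n = 4, so ζ = 4/(2·3.528) = 0.567.

ω_n = 3.53 rad/s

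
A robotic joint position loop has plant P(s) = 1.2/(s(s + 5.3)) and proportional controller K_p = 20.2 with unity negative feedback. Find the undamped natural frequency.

1 + K_p·P(s) = 0 gives s² + 5.3s + 24.24 = 0.
Matching s² + 2ζω_n s + ω_n²: ω_n = √24.24 = 4.923 rad/s and 2ζω_n = 5.3, so ζ = 5.3/(2·4.923) = 0.538.

ω_n = 4.92 rad/s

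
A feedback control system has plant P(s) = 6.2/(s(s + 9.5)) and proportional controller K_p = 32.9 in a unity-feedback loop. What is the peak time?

The closed-loop denominator s² + 9.5s + 204 gives ω_n = √204 = 14.28 and ζ = 9.5/(2ω_n) = 0.3326.
Damped frequency ω_d = ω_n√(1−ζ²) = 13.47 rad/s, so peak time T_p = π/ω_d = 0.233 s.

T_p = 0.233 s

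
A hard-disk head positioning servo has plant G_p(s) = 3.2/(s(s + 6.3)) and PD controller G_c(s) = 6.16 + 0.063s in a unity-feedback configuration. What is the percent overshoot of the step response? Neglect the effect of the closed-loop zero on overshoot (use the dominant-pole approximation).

3.41%

Forward path: (6.16 + 0.063s)·3.2/(s(s+6.3)). The closed-loop characteristic equation is s² + (6.3 + 3.2·0.063)s + 3.2·6.16 = 0.
That is s² + 6.502s + 19.71 = 0, so ω_n = 4.44 rad/s and ζ = 6.502/(2·4.44) = 0.7322.
%OS = 100·exp(−πζ/√(1−ζ²)) = 3.41%.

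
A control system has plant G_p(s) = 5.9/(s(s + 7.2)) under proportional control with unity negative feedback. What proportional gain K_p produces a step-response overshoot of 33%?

K_p = 19.8

From %OS = 100·exp(−πζ/√(1−ζ²)) = 33%, ζ = −ln(0.33)/√(π²+ln²(0.33)) = 0.3328.
Characteristic equation s² + 7.2s + 5.9K_p = 0 gives ζ = 7.2/(2√(5.9K_p)).
Setting ζ = 0.3328: √(5.9K_p) = 7.2/(2·0.3328) = 10.82, so K_p = 117/5.9 = 19.8.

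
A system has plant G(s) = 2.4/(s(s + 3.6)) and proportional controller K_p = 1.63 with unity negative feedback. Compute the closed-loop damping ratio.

1 + K_p·G(s) = 0 gives s² + 3.6s + 3.912 = 0.
Matching s² + 2ζω_n s + ω_n²: ω_n = √3.912 = 1.978 rad/s and 2ζω_n = 3.6, so ζ = 3.6/(2·1.978) = 0.91.

ζ = 0.91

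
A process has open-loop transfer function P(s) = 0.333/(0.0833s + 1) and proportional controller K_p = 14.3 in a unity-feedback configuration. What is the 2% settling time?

Closed loop: T(s) = K_p·P/(1+K_p·P) = 4.762/(0.0833s + 1 + 4.762), with pole at s = −(1 + 4.762)/0.0833 = −69.17.
τ = 1/69.17 = 0.01446 s, so 2% settling time ≈ 4τ = 0.0578 s.

T_s ≈ 0.0578 s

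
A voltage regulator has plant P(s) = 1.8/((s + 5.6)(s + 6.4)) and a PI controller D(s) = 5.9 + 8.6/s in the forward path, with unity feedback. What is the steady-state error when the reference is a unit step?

0

The open loop D(s)P(s) has a pole at the origin (type 1), so the static position error constant is infinite and e_ss = 1/(1+∞) = 0.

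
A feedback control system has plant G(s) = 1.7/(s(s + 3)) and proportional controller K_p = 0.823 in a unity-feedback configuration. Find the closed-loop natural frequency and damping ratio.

ω_n = 1.18 rad/s, ζ = 1.27

With unity feedback the closed-loop characteristic equation is s² + 3s + 0.823·1.7 = s² + 3s + 1.399 = 0.
Matching s² + 2ζω_n s + ω_n²: ω_n = √1.399 = 1.183 rad/s and 2ζω_n = 3, so ζ = 3/(2·1.183) = 1.27.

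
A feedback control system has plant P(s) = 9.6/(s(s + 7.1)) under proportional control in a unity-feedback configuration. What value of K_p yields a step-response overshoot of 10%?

K_p = 3.76

From %OS = 100·exp(−πζ/√(1−ζ²)) = 10%, ζ = −ln(0.1)/√(π²+ln²(0.1)) = 0.5912.
Characteristic equation s² + 7.1s + 9.6K_p = 0 gives ζ = 7.1/(2√(9.6K_p)).
Setting ζ = 0.5912: √(9.6K_p) = 7.1/(2·0.5912) = 6.005, so K_p = 36.06/9.6 = 3.76.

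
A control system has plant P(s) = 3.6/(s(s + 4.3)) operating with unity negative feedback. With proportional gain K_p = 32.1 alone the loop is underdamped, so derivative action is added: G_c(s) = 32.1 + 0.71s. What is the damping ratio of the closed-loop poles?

Forward path: (32.1 + 0.71s)·3.6/(s(s+4.3)). The closed-loop characteristic equation is s² + (4.3 + 3.6·0.71)s + 3.6·32.1 = 0.
That is s² + 6.856s + 115.6 = 0, so ω_n = 10.75 rad/s and ζ = 6.856/(2·10.75) = 0.3189.

ζ = 0.319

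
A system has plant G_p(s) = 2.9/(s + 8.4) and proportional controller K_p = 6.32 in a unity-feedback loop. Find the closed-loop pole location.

Closed-loop transfer function: T(s) = K_p·G_p(s)/(1 + K_p·G_p(s)) = 18.33/(s + 8.4 + 18.33) = 18.33/(s + 26.73).
The closed-loop pole is at s = −26.73.

s = -26.73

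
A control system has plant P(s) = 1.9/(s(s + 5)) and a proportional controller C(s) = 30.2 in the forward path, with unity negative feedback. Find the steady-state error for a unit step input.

0

The open loop C(s)P(s) has a pole at the origin (type 1), so the static position error constant is infinite and e_ss = 1/(1+∞) = 0.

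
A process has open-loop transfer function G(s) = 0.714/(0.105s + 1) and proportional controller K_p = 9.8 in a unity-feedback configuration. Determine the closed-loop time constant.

τ = 0.0131 s

Closed loop: T(s) = K_p·G/(1+K_p·G) = 6.997/(0.105s + 1 + 6.997), with pole at s = −(1 + 6.997)/0.105 = −76.16.
Closed-loop time constant τ = 1/76.16 = 0.0131 s.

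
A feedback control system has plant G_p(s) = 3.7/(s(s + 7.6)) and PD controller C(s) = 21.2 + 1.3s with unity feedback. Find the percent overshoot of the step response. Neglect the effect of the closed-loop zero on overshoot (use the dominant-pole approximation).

4.57%

Forward path: (21.2 + 1.3s)·3.7/(s(s+7.6)). The closed-loop characteristic equation is s² + (7.6 + 3.7·1.3)s + 3.7·21.2 = 0.
That is s² + 12.41s + 78.44 = 0, so ω_n = 8.857 rad/s and ζ = 12.41/(2·8.857) = 0.7006.
%OS = 100·exp(−πζ/√(1−ζ²)) = 4.57%.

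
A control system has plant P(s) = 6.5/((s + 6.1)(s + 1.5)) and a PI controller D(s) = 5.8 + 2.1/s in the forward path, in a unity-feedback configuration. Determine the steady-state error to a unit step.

The open loop D(s)P(s) has a pole at the origin (type 1), so the static position error constant is infinite and e_ss = 1/(1+∞) = 0.

0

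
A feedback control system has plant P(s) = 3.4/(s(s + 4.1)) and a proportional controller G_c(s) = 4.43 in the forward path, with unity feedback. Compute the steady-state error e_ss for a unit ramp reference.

0.272

The loop has one pole at the origin (type 1). Velocity error constant K_v = lim_{s→0} s·G_c(s)P(s) = 4.43·3.4/4.1 = 3.674.
Steady-state error to a unit ramp: e_ss = 1/K_v = 0.272.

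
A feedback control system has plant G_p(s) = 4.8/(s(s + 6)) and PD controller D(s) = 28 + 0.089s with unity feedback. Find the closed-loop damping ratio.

Forward path: (28 + 0.089s)·4.8/(s(s+6)). The closed-loop characteristic equation is s² + (6 + 4.8·0.089)s + 4.8·28 = 0.
That is s² + 6.427s + 134.4 = 0, so ω_n = 11.59 rad/s and ζ = 6.427/(2·11.59) = 0.2772.

ζ = 0.277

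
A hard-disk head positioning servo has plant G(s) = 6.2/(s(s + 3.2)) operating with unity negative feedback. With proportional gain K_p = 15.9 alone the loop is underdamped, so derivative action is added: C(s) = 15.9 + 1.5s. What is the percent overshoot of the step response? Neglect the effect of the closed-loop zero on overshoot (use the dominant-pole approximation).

Forward path: (15.9 + 1.5s)·6.2/(s(s+3.2)). The closed-loop characteristic equation is s² + (3.2 + 6.2·1.5)s + 6.2·15.9 = 0.
That is s² + 12.5s + 98.58 = 0, so ω_n = 9.929 rad/s and ζ = 12.5/(2·9.929) = 0.6295.
%OS = 100·exp(−πζ/√(1−ζ²)) = 7.85%.

7.85%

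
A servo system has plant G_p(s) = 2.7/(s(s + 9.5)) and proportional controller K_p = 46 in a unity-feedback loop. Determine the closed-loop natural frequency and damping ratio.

ω_n = 11.1 rad/s, ζ = 0.426

The closed-loop denominator is s(s+9.5) + 46·2.7 = s² + 9.5s + 124.2.
So ω_n² = 124.2 ⇒ ω_n = 11.14 rad/s, and ζ = 9.5/(2ω_n) = 0.426.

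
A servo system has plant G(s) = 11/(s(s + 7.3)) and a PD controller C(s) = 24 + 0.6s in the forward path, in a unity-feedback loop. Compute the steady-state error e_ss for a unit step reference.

0

The open loop C(s)G(s) has a pole at the origin (type 1), so the static position error constant is infinite and e_ss = 1/(1+∞) = 0.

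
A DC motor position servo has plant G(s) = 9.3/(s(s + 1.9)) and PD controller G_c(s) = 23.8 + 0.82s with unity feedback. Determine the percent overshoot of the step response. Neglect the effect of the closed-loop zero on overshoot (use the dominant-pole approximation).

34.6%

Forward path: (23.8 + 0.82s)·9.3/(s(s+1.9)). The closed-loop characteristic equation is s² + (1.9 + 9.3·0.82)s + 9.3·23.8 = 0.
That is s² + 9.526s + 221.3 = 0, so ω_n = 14.88 rad/s and ζ = 9.526/(2·14.88) = 0.3201.
%OS = 100·exp(−πζ/√(1−ζ²)) = 34.6%.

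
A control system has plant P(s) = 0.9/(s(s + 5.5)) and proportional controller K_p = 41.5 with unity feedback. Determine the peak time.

T_p = 0.576 s

Closed-loop characteristic equation: s² + 5.5s + 37.35 = 0, so ω_n = 6.111 rad/s and ζ = 5.5/(2·6.111) = 0.45.
Damped frequency ω_d = ω_n√(1−ζ²) = 5.458 rad/s, so peak time T_p = π/ω_d = 0.576 s.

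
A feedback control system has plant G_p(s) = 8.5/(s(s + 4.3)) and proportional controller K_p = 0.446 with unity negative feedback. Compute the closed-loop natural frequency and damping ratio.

The closed-loop denominator is s(s+4.3) + 0.446·8.5 = s² + 4.3s + 3.791.
So ω_n² = 3.791 ⇒ ω_n = 1.947 rad/s, and ζ = 4.3/(2ω_n) = 1.1.

ω_n = 1.95 rad/s, ζ = 1.1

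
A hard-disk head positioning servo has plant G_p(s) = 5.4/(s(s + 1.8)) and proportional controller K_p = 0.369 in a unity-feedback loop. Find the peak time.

T_p = 2.89 s

Closed-loop characteristic equation: s² + 1.8s + 1.993 = 0, so ω_n = 1.412 rad/s and ζ = 1.8/(2·1.412) = 0.6376.
Damped frequency ω_d = ω_n√(1−ζ²) = 1.087 rad/s, so peak time T_p = π/ω_d = 2.89 s.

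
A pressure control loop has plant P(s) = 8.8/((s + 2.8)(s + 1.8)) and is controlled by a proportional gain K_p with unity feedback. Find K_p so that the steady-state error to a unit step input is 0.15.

K_p = 3.25

Steady-state error for a unit step on this type-0 loop is 1/(1 + K_p·P(0)).
P(0) = 1.746. Require 1/(1 + K_p·1.746) = 0.15, so 1 + 1.746·K_p = 6.667.
K_p = (6.667 − 1)/1.746 = 3.25.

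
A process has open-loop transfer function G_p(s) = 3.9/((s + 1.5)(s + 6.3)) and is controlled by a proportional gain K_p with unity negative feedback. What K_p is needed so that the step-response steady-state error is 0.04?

K_p = 58.2

The loop is type 0, so e_ss(step) = 1/(1 + K_pos) with K_pos = K_p·G_p(0).
G_p(0) = 0.4127. Require 1/(1 + K_p·0.4127) = 0.04, so 1 + 0.4127·K_p = 25.
K_p = (25 − 1)/0.4127 = 58.2.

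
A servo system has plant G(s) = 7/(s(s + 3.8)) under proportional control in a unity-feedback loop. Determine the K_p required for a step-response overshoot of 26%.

From %OS = 100·exp(−πζ/√(1−ζ²)) = 26%, ζ = −ln(0.26)/√(π²+ln²(0.26)) = 0.3941.
Characteristic equation s² + 3.8s + 7K_p = 0 gives ζ = 3.8/(2√(7K_p)).
Setting ζ = 0.3941: √(7K_p) = 3.8/(2·0.3941) = 4.821, so K_p = 23.24/7 = 3.32.

K_p = 3.32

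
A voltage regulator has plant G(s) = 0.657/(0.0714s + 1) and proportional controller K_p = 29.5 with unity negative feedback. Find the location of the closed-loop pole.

Closed loop: T(s) = K_p·G/(1+K_p·G) = 19.38/(0.0714s + 1 + 19.38), with pole at s = −(1 + 19.38)/0.0714 = −285.5.

s = -285.5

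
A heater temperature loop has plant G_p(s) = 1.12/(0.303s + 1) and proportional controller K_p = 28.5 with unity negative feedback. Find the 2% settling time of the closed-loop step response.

Closed loop: T(s) = K_p·G_p/(1+K_p·G_p) = 31.92/(0.303s + 1 + 31.92), with pole at s = −(1 + 31.92)/0.303 = −108.6.
τ = 1/108.6 = 0.009204 s, so 2% settling time ≈ 4τ = 0.0368 s.

T_s ≈ 0.0368 s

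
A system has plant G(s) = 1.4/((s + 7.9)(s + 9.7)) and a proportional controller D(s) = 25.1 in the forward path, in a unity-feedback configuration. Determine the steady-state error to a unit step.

The loop is type 0. Static position error constant K_pos = D(0)·G(0) = 25.1·0.01827 = 0.4586.
Steady-state error to a unit step: e_ss = 1/(1+K_pos) = 1/1.459 = 0.686.

0.686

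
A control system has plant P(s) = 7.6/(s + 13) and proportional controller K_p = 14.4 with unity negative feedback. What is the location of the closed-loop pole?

s = -122.4

Closed-loop transfer function: T(s) = K_p·P(s)/(1 + K_p·P(s)) = 109.4/(s + 13 + 109.4) = 109.4/(s + 122.4).
The closed-loop pole is at s = −122.4.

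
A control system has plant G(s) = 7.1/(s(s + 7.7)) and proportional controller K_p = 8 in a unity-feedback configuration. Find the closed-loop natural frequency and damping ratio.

ω_n = 7.54 rad/s, ζ = 0.511

The closed-loop denominator is s(s+7.7) + 8·7.1 = s² + 7.7s + 56.8.
So ω_n² = 56.8 ⇒ ω_n = 7.537 rad/s, and ζ = 7.7/(2ω_n) = 0.511.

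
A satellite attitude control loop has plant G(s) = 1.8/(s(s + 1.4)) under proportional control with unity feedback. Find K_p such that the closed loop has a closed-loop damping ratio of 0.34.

Closed-loop characteristic equation: s² + 1.4s + K_p·1.8 = 0.
So ω_n = √(1.8K_p) and 2ζω_n = 1.4, giving ζ = 1.4/(2√(1.8K_p)).
Setting ζ = 0.34: √(1.8K_p) = 1.4/(2·0.34) = 2.059, so K_p = 4.239/1.8 = 2.35.

K_p = 2.35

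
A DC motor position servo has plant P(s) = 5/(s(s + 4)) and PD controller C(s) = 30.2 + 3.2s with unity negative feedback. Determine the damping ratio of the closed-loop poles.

ζ = 0.814

Forward path: (30.2 + 3.2s)·5/(s(s+4)). The closed-loop characteristic equation is s² + (4 + 5·3.2)s + 5·30.2 = 0.
That is s² + 20s + 151 = 0, so ω_n = 12.29 rad/s and ζ = 20/(2·12.29) = 0.8138.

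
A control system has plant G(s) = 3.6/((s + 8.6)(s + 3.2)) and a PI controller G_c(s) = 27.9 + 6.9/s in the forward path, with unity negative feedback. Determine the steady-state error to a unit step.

The open loop G_c(s)G(s) has a pole at the origin (type 1), so the static position error constant is infinite and e_ss = 1/(1+∞) = 0.

0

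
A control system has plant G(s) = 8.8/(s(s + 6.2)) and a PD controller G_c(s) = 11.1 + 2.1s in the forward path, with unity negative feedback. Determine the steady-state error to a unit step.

0

The open loop G_c(s)G(s) has a pole at the origin (type 1), so the static position error constant is infinite and e_ss = 1/(1+∞) = 0.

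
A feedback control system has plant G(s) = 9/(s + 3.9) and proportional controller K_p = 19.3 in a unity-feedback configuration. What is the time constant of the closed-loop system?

Closed-loop transfer function: T(s) = K_p·G(s)/(1 + K_p·G(s)) = 173.7/(s + 3.9 + 173.7) = 173.7/(s + 177.6).
Time constant τ = 1/177.6 = 0.00563 s.

τ = 0.00563 s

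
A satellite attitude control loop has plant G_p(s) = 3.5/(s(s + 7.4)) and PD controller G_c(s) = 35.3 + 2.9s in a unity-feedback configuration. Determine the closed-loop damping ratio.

Forward path: (35.3 + 2.9s)·3.5/(s(s+7.4)). The closed-loop characteristic equation is s² + (7.4 + 3.5·2.9)s + 3.5·35.3 = 0.
That is s² + 17.55s + 123.5 = 0, so ω_n = 11.12 rad/s and ζ = 17.55/(2·11.12) = 0.7895.

ζ = 0.789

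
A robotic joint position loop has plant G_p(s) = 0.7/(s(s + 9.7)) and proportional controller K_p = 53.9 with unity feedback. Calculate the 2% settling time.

T_s ≈ 0.825 s

From 1 + K_pG_p(s) = 0: s² + 9.7s + 37.73 = 0 ⇒ ω_n = 6.142, ζ = 0.7896.
2% settling time T_s ≈ 4/(ζω_n) = 4/4.85 = 0.825 s.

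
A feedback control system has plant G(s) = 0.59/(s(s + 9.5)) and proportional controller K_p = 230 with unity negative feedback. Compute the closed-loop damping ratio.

1 + K_p·G(s) = 0 gives s² + 9.5s + 135.7 = 0.
Matching s² + 2ζω_n s + ω_n²: ω_n = √135.7 = 11.65 rad/s and 2ζω_n = 9.5, so ζ = 9.5/(2·11.65) = 0.408.

ζ = 0.408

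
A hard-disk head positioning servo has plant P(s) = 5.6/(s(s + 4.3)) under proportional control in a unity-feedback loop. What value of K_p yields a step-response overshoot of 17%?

From %OS = 100·exp(−πζ/√(1−ζ²)) = 17%, ζ = −ln(0.17)/√(π²+ln²(0.17)) = 0.4913.
Characteristic equation s² + 4.3s + 5.6K_p = 0 gives ζ = 4.3/(2√(5.6K_p)).
Setting ζ = 0.4913: √(5.6K_p) = 4.3/(2·0.4913) = 4.376, so K_p = 19.15/5.6 = 3.42.

K_p = 3.42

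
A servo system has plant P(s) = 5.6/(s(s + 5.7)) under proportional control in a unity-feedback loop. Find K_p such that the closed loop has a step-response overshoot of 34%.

K_p = 13.8

From %OS = 100·exp(−πζ/√(1−ζ²)) = 34%, ζ = −ln(0.34)/√(π²+ln²(0.34)) = 0.3248.
Characteristic equation s² + 5.7s + 5.6K_p = 0 gives ζ = 5.7/(2√(5.6K_p)).
Setting ζ = 0.3248: √(5.6K_p) = 5.7/(2·0.3248) = 8.775, so K_p = 77/5.6 = 13.8.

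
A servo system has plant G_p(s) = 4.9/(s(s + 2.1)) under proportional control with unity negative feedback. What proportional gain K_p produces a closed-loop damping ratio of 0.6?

Closed-loop characteristic equation: s² + 2.1s + K_p·4.9 = 0.
So ω_n = √(4.9K_p) and 2ζω_n = 2.1, giving ζ = 2.1/(2√(4.9K_p)).
Setting ζ = 0.6: √(4.9K_p) = 2.1/(2·0.6) = 1.75, so K_p = 3.063/4.9 = 0.625.

K_p = 0.625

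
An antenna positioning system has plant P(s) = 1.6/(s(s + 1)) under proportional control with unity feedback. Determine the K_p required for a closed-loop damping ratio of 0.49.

K_p = 0.651

Closed-loop characteristic equation: s² + 1s + K_p·1.6 = 0.
So ω_n = √(1.6K_p) and 2ζω_n = 1, giving ζ = 1/(2√(1.6K_p)).
Setting ζ = 0.49: √(1.6K_p) = 1/(2·0.49) = 1.02, so K_p = 1.041/1.6 = 0.651.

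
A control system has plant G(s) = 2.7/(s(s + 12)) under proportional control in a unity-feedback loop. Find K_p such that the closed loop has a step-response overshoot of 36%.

K_p = 139

From %OS = 100·exp(−πζ/√(1−ζ²)) = 36%, ζ = −ln(0.36)/√(π²+ln²(0.36)) = 0.3093.
Characteristic equation s² + 12s + 2.7K_p = 0 gives ζ = 12/(2√(2.7K_p)).
Setting ζ = 0.3093: √(2.7K_p) = 12/(2·0.3093) = 19.4, so K_p = 376.4/2.7 = 139.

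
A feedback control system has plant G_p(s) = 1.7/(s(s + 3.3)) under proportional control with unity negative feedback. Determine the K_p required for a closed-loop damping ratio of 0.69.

K_p = 3.36

Closed-loop characteristic equation: s² + 3.3s + K_p·1.7 = 0.
So ω_n = √(1.7K_p) and 2ζω_n = 3.3, giving ζ = 3.3/(2√(1.7K_p)).
Setting ζ = 0.69: √(1.7K_p) = 3.3/(2·0.69) = 2.391, so K_p = 5.718/1.7 = 3.36.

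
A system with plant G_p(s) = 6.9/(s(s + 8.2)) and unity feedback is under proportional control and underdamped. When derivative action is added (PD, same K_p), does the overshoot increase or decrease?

decrease

With PD the characteristic equation becomes s² + (a + K·K_d)s + K·K_p = 0; the damping term grows, ζ rises, overshoot falls.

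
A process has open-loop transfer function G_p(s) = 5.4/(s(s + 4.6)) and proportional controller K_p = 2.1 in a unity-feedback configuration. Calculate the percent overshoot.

From 1 + K_pG_p(s) = 0: s² + 4.6s + 11.34 = 0 ⇒ ω_n = 3.367, ζ = 0.683.
%OS = 100·exp(−πζ/√(1−ζ²)) = 100·exp(−π·0.683/√0.5335) = 5.3%.

5.3%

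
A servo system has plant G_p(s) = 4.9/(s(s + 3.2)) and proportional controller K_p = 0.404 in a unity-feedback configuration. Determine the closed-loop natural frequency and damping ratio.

ω_n = 1.41 rad/s, ζ = 1.14

With unity feedback the closed-loop characteristic equation is s² + 3.2s + 0.404·4.9 = s² + 3.2s + 1.98 = 0.
So ω_n² = 1.98 ⇒ ω_n = 1.407 rad/s, and ζ = 3.2/(2ω_n) = 1.14.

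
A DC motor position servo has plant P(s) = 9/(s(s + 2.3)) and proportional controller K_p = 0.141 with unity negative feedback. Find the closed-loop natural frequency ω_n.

ω_n = 1.13 rad/s

The closed-loop denominator is s(s+2.3) + 0.141·9 = s² + 2.3s + 1.269.
So ω_n² = 1.269 ⇒ ω_n = 1.126 rad/s, and ζ = 2.3/(2ω_n) = 1.02.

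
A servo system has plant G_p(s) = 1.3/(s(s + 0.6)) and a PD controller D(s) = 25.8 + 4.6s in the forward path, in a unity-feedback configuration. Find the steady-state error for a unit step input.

0

The open loop D(s)G_p(s) has a pole at the origin (type 1), so the static position error constant is infinite and e_ss = 1/(1+∞) = 0.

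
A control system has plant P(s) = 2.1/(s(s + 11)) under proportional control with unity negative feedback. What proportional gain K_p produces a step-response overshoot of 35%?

K_p = 143

From %OS = 100·exp(−πζ/√(1−ζ²)) = 35%, ζ = −ln(0.35)/√(π²+ln²(0.35)) = 0.3169.
Characteristic equation s² + 11s + 2.1K_p = 0 gives ζ = 11/(2√(2.1K_p)).
Setting ζ = 0.3169: √(2.1K_p) = 11/(2·0.3169) = 17.35, so K_p = 301.1/2.1 = 143.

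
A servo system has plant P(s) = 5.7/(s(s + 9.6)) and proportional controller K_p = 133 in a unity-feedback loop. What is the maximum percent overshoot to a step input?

57.3%

From 1 + K_pP(s) = 0: s² + 9.6s + 758.1 = 0 ⇒ ω_n = 27.53, ζ = 0.1743.
%OS = 100·exp(−πζ/√(1−ζ²)) = 100·exp(−π·0.1743/√0.9696) = 57.3%.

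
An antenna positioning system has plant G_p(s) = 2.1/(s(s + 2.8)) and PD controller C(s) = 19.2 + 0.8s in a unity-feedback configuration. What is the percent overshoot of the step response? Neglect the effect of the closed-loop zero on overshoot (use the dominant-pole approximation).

30.6%

Forward path: (19.2 + 0.8s)·2.1/(s(s+2.8)). The closed-loop characteristic equation is s² + (2.8 + 2.1·0.8)s + 2.1·19.2 = 0.
That is s² + 4.48s + 40.32 = 0, so ω_n = 6.35 rad/s and ζ = 4.48/(2·6.35) = 0.3528.
%OS = 100·exp(−πζ/√(1−ζ²)) = 30.6%.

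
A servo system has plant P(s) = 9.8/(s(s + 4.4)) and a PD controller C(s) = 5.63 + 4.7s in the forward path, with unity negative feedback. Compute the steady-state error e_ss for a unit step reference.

The open loop C(s)P(s) has a pole at the origin (type 1), so the static position error constant is infinite and e_ss = 1/(1+∞) = 0.

0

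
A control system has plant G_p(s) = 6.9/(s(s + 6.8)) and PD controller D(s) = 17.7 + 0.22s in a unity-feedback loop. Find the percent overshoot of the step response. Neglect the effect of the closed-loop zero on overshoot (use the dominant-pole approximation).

Forward path: (17.7 + 0.22s)·6.9/(s(s+6.8)). The closed-loop characteristic equation is s² + (6.8 + 6.9·0.22)s + 6.9·17.7 = 0.
That is s² + 8.318s + 122.1 = 0, so ω_n = 11.05 rad/s and ζ = 8.318/(2·11.05) = 0.3763.
%OS = 100·exp(−πζ/√(1−ζ²)) = 27.9%.

27.9%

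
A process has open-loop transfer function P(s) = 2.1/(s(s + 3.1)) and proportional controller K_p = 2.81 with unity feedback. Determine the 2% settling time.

T_s ≈ 2.58 s

Closed-loop characteristic equation: s² + 3.1s + 5.901 = 0, so ω_n = 2.429 rad/s and ζ = 3.1/(2·2.429) = 0.6381.
2% settling time T_s ≈ 4/(ζω_n) = 4/1.55 = 2.58 s.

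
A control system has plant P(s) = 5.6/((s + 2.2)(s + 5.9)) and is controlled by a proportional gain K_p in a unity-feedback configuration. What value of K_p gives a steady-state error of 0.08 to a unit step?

K_p = 26.7

Steady-state error for a unit step on this type-0 loop is 1/(1 + K_p·P(0)).
P(0) = 0.4314. Require 1/(1 + K_p·0.4314) = 0.08, so 1 + 0.4314·K_p = 12.5.
K_p = (12.5 − 1)/0.4314 = 26.7.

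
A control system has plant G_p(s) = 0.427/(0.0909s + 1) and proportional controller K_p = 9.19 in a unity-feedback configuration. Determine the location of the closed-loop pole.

s = -54.17

Closed loop: T(s) = K_p·G_p/(1+K_p·G_p) = 3.924/(0.0909s + 1 + 3.924), with pole at s = −(1 + 3.924)/0.0909 = −54.17.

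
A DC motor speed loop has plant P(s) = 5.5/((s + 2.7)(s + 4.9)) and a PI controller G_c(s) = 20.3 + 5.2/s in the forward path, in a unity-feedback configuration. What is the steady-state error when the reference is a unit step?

0

The open loop G_c(s)P(s) has a pole at the origin (type 1), so the static position error constant is infinite and e_ss = 1/(1+∞) = 0.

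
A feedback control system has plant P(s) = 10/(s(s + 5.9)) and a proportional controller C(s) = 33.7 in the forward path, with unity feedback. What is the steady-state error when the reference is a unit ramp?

0.0175

The loop has one pole at the origin (type 1). Velocity error constant K_v = lim_{s→0} s·C(s)P(s) = 33.7·10/5.9 = 57.12.
Steady-state error to a unit ramp: e_ss = 1/K_v = 0.0175.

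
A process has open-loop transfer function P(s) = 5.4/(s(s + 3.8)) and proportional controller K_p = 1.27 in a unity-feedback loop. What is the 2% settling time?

T_s ≈ 2.11 s

From 1 + K_pP(s) = 0: s² + 3.8s + 6.858 = 0 ⇒ ω_n = 2.619, ζ = 0.7255.
2% settling time T_s ≈ 4/(ζω_n) = 4/1.9 = 2.11 s.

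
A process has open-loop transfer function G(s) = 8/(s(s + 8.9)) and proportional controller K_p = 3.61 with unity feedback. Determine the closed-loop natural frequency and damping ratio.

ω_n = 5.37 rad/s, ζ = 0.828

The closed-loop denominator is s(s+8.9) + 3.61·8 = s² + 8.9s + 28.88.
Matching s² + 2ζω_n s + ω_n²: ω_n = √28.88 = 5.374 rad/s and 2ζω_n = 8.9, so ζ = 8.9/(2·5.374) = 0.828.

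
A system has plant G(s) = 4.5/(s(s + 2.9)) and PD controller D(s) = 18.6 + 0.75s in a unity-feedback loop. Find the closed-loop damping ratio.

ζ = 0.343

Forward path: (18.6 + 0.75s)·4.5/(s(s+2.9)). The closed-loop characteristic equation is s² + (2.9 + 4.5·0.75)s + 4.5·18.6 = 0.
That is s² + 6.275s + 83.7 = 0, so ω_n = 9.149 rad/s and ζ = 6.275/(2·9.149) = 0.3429.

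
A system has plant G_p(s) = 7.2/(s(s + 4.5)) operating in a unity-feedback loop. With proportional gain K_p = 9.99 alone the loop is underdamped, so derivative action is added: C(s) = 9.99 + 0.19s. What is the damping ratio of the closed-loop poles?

Forward path: (9.99 + 0.19s)·7.2/(s(s+4.5)). The closed-loop characteristic equation is s² + (4.5 + 7.2·0.19)s + 7.2·9.99 = 0.
That is s² + 5.868s + 71.93 = 0, so ω_n = 8.481 rad/s and ζ = 5.868/(2·8.481) = 0.3459.

ζ = 0.346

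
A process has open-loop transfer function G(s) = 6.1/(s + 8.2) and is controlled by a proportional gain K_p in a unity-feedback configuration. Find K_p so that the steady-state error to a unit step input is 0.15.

The loop is type 0, so e_ss(step) = 1/(1 + K_pos) with K_pos = K_p·G(0).
G(0) = 0.7439. Require 1/(1 + K_p·0.7439) = 0.15, so 1 + 0.7439·K_p = 6.667.
K_p = (6.667 − 1)/0.7439 = 7.62.

K_p = 7.62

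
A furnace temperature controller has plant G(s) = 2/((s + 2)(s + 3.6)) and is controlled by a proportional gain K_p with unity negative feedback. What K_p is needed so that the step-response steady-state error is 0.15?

K_p = 20.4

Steady-state error for a unit step on this type-0 loop is 1/(1 + K_p·G(0)).
G(0) = 0.2778. Require 1/(1 + K_p·0.2778) = 0.15, so 1 + 0.2778·K_p = 6.667.
K_p = (6.667 − 1)/0.2778 = 20.4.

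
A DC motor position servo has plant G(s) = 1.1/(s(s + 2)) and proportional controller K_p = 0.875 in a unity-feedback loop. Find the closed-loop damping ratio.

1 + K_p·G(s) = 0 gives s² + 2s + 0.9625 = 0.
Matching s² + 2ζω_n s + ω_n²: ω_n = √0.9625 = 0.9811 rad/s and 2ζω_n = 2, so ζ = 2/(2·0.9811) = 1.02.

ζ = 1.02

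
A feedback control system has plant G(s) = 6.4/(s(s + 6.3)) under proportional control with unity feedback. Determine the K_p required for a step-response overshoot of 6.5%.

From %OS = 100·exp(−πζ/√(1−ζ²)) = 6.5%, ζ = −ln(0.065)/√(π²+ln²(0.065)) = 0.6564.
Characteristic equation s² + 6.3s + 6.4K_p = 0 gives ζ = 6.3/(2√(6.4K_p)).
Setting ζ = 0.6564: √(6.4K_p) = 6.3/(2·0.6564) = 4.799, so K_p = 23.03/6.4 = 3.6.

K_p = 3.6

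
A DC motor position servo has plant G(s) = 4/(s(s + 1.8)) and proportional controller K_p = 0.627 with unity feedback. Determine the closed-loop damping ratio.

The closed-loop denominator is s(s+1.8) + 0.627·4 = s² + 1.8s + 2.508.
So ω_n² = 2.508 ⇒ ω_n = 1.584 rad/s, and ζ = 1.8/(2ω_n) = 0.568.

ζ = 0.568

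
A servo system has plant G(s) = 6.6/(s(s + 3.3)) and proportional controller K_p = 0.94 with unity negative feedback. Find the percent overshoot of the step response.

From 1 + K_pG(s) = 0: s² + 3.3s + 6.204 = 0 ⇒ ω_n = 2.491, ζ = 0.6624.
%OS = 100·exp(−πζ/√(1−ζ²)) = 100·exp(−π·0.6624/√0.5612) = 6.22%.

6.22%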